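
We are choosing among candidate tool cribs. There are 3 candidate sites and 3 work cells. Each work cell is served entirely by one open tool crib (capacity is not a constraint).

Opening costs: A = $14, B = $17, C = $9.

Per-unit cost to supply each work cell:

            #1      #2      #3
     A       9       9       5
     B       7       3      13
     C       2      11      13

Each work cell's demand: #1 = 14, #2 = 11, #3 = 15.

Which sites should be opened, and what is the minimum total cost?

For any fixed open set, each work cell goes to its cheapest open site; total = fixed + service.
{A, B, C}: #1→C 2·14=28, #2→B 3·11=33, #3→A 5·15=75. Service 136; fixed 40; total 176.
{A, C}: #1→C 2·14=28, #2→A 9·11=99, #3→A 5·15=75. Service 202; fixed 23; total 225.
{A, B}: #1→B 7·14=98, #2→B 3·11=33, #3→A 5·15=75. Service 206; fixed 31; total 237.
{C}: #1→C 2·14=28, #2→C 11·11=121, #3→C 13·15=195. Service 344; fixed 9; total 353.
No other subset beats 176.

Open A, B and C; minimum total cost 176.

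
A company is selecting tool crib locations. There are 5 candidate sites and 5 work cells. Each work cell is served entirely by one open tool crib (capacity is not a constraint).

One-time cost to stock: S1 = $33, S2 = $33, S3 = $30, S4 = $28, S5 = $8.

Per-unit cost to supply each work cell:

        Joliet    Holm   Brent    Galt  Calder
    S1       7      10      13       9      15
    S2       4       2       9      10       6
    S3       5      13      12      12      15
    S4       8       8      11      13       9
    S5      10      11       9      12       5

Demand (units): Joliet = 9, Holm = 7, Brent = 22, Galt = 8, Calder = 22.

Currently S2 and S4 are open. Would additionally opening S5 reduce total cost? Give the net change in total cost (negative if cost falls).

Yes — net change −14 (cost falls by 14).

Current service cost with {S2, S4}: 460.
Adding S5: each work cell re-picks its cheapest; new service cost 438, saving 22.
Extra fixed cost: 8. Net change = 8 − 22 = -14.
(Totals: 521 → 507.)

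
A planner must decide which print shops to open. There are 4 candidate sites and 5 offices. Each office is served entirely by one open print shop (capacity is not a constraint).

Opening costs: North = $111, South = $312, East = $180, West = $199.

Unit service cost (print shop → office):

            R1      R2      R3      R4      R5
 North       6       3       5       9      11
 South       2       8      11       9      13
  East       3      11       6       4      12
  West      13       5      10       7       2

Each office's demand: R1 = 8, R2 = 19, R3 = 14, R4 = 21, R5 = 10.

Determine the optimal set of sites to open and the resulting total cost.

For any fixed open set, each office goes to its cheapest open site; total = fixed + service.
{North}: R1→North 6·8=48, R2→North 3·19=57, R3→North 5·14=70, R4→North 9·21=189, R5→North 11·10=110. Service 474; fixed 111; total 585.
{North, East}: R1→East 3·8=24, R2→North 3·19=57, R3→North 5·14=70, R4→East 4·21=84, R5→North 11·10=110. Service 345; fixed 291; total 636.
{North, West}: service 342 + fixed 310 = 652
{North, South, East, West}: service 247 + fixed 802 = 1049
No other subset beats 585.

Open North only; minimum total cost 585.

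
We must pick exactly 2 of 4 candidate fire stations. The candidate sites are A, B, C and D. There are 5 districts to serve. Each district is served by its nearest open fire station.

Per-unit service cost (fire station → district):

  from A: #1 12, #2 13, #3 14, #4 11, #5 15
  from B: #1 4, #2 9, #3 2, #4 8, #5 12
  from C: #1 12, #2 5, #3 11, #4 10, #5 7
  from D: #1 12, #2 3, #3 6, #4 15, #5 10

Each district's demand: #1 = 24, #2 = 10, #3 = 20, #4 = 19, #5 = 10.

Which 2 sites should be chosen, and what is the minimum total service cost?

With exactly 2 open, each district uses its cheapest among the chosen.
{B, C}: #1→B 4·24=96, #2→C 5·10=50, #3→B 2·20=40, #4→B 8·19=152, #5→C 7·10=70. Service cost 408.
{B, D}: service cost 418
{A, B}: service cost 498
Among all 6 size-2 choices, {B, C} is lowest.

Choose B and C; total service cost 408.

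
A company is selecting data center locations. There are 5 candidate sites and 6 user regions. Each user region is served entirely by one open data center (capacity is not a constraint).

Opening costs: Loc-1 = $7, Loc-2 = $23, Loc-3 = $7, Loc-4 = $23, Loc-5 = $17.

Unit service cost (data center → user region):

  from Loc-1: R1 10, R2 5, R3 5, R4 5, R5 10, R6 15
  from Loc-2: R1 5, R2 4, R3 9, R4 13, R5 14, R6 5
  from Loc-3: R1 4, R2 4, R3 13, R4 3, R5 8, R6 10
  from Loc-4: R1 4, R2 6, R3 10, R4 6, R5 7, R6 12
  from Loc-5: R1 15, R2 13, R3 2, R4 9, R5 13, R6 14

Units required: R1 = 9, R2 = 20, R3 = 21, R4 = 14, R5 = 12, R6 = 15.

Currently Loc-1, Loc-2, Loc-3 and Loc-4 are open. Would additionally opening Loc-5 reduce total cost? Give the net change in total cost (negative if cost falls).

Yes — net change −46 (cost falls by 46).

Current service cost with {Loc-1, Loc-2, Loc-3, Loc-4}: 422.
Adding Loc-5: each user region re-picks its cheapest; new service cost 359, saving 63.
Extra fixed cost: 17. Net change = 17 − 63 = -46.
(Totals: 482 → 436.)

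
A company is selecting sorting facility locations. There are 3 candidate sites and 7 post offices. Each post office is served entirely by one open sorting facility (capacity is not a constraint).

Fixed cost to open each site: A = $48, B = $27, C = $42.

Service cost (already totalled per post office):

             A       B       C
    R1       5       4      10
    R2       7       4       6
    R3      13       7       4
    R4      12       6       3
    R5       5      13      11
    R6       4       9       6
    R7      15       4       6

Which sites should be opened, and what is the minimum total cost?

Open B only; minimum total cost 74.

For any fixed open set, each post office goes to its cheapest open site; total = fixed + service.
{B}: R1→B 4, R2→B 4, R3→B 7, R4→B 6, R5→B 13, R6→B 9, R7→B 4. Service 47; fixed 27; total 74.
{C}: service 46 + fixed 42 = 88
{B, C}: R1→B 4, R2→B 4, R3→C 4, R4→C 3, R5→C 11, R6→C 6, R7→B 4. Service 36; fixed 69; total 105.
{A, B, C}: service 28 + fixed 117 = 145
(All 7 nonempty subsets were checked; B only is lowest.)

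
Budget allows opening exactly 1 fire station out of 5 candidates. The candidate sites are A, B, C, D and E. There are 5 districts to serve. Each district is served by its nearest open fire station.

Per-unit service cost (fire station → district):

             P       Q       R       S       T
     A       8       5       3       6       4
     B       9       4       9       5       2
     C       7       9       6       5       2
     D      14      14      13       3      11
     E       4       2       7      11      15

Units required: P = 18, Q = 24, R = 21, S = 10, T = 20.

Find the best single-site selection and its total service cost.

With exactly 1 open, each district uses its cheapest among the chosen.
{A}: P→A 8·18=144, Q→A 5·24=120, R→A 3·21=63, S→A 6·10=60, T→A 4·20=80. Service cost 467.
{B}: service cost 537
{C}: service cost 558
Among all 5 size-1 choices, {A} is lowest.

Choose A only; total service cost 467.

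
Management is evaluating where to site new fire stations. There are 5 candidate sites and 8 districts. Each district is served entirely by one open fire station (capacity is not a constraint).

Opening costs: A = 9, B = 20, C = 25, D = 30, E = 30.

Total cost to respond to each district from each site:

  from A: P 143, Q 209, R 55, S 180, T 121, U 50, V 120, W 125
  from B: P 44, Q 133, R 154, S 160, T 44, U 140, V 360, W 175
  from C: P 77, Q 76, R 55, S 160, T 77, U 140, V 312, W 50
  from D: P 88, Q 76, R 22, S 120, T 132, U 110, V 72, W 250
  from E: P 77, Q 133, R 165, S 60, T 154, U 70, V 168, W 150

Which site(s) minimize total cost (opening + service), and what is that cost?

Open A, B, C, D and E; minimum total cost 532.

For any fixed open set, each district goes to its cheapest open site; total = fixed + service.
{A, B, C, D, E}: P→B 44, Q→C 76, R→D 22, S→E 60, T→B 44, U→A 50, V→D 72, W→C 50. Service 418; fixed 114; total 532.
{B, C, D, E}: service 438 + fixed 105 = 543
{A, B, C, D}: service 478 + fixed 84 = 562
{A}: service 1003 + fixed 9 = 1012
No other subset beats 532.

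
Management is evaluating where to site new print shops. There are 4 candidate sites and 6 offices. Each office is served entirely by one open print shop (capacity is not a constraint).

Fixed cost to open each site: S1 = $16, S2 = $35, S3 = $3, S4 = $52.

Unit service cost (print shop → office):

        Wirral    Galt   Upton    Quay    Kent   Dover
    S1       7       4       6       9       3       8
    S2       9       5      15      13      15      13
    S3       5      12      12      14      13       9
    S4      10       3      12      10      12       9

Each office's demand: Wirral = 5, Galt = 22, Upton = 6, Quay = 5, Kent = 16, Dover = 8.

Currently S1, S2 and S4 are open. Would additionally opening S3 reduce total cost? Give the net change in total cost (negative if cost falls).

Current service cost with {S1, S2, S4}: 294.
Adding S3: each office re-picks its cheapest; new service cost 284, saving 10.
Extra fixed cost: 3. Net change = 3 − 10 = -7.
(Totals: 397 → 390.)

Yes — net change −7 (cost falls by 7).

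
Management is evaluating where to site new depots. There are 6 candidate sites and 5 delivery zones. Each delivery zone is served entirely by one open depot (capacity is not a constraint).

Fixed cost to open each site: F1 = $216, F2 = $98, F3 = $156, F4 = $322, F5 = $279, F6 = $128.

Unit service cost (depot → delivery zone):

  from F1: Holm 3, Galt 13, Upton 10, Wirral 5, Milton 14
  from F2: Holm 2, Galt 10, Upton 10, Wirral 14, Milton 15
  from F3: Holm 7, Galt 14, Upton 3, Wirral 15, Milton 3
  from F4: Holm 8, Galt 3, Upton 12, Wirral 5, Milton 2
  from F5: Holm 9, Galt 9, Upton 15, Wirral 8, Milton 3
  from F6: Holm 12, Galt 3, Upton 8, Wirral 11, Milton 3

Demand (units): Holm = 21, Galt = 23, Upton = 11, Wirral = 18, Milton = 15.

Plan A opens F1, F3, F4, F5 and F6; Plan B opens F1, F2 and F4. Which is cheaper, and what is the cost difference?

Plan A: {F1, F3, F4, F5, F6}: Holm→F1 3·21=63, Galt→F4 3·23=69, Upton→F3 3·11=33, Wirral→F1 5·18=90, Milton→F4 2·15=30. Service 285; fixed 1101; total 1386.
Plan B: {F1, F2, F4}: Holm→F2 2·21=42, Galt→F4 3·23=69, Upton→F1 10·11=110, Wirral→F1 5·18=90, Milton→F4 2·15=30. Service 341; fixed 636; total 977.
Difference: |1386 − 977| = 409.

Plan B is cheaper by 409.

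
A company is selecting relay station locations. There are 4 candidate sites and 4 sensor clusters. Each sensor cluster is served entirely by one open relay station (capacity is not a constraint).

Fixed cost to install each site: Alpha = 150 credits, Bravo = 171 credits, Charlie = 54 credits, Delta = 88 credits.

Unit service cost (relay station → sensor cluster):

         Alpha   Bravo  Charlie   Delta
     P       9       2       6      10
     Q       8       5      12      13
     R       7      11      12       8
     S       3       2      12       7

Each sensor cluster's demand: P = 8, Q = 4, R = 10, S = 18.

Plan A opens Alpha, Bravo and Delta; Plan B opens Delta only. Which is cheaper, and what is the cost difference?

Plan B is cheaper by 125.

Plan A: {Alpha, Bravo, Delta}: P→Bravo 2·8=16, Q→Bravo 5·4=20, R→Alpha 7·10=70, S→Bravo 2·18=36. Service 142; fixed 409; total 551.
Plan B: {Delta}: P→Delta 10·8=80, Q→Delta 13·4=52, R→Delta 8·10=80, S→Delta 7·18=126. Service 338; fixed 88; total 426.
Difference: |551 − 426| = 125.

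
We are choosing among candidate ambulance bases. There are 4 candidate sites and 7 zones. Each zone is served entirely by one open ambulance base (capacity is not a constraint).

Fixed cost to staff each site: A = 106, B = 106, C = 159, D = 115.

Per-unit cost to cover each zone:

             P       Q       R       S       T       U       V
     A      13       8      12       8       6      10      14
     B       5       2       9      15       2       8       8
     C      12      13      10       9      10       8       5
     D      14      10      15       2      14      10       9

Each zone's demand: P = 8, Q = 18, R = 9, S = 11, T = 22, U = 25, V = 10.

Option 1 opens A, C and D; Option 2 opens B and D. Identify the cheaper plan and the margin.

Option 1: {A, C, D}: P→C 12·8=96, Q→A 8·18=144, R→C 10·9=90, S→D 2·11=22, T→A 6·22=132, U→C 8·25=200, V→C 5·10=50. Service 734; fixed 380; total 1114.
Option 2: {B, D}: P→B 5·8=40, Q→B 2·18=36, R→B 9·9=81, S→D 2·11=22, T→B 2·22=44, U→B 8·25=200, V→B 8·10=80. Service 503; fixed 221; total 724.
Difference: |1114 − 724| = 390.

Option 2 is cheaper by 390.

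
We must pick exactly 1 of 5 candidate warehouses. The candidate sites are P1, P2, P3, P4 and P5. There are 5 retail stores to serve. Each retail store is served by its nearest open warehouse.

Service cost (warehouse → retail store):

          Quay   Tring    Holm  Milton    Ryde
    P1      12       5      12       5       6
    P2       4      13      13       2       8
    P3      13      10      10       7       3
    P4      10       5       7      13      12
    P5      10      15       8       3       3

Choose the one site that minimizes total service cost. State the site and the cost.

With exactly 1 open, each retail store uses its cheapest among the chosen.
{P5}: Quay→P5 10, Tring→P5 15, Holm→P5 8, Milton→P5 3, Ryde→P5 3. Service cost 39.
{P1}: service cost 40
{P2}: service cost 40
Among all 5 size-1 choices, {P5} is lowest.

Choose P5 only; total service cost 39.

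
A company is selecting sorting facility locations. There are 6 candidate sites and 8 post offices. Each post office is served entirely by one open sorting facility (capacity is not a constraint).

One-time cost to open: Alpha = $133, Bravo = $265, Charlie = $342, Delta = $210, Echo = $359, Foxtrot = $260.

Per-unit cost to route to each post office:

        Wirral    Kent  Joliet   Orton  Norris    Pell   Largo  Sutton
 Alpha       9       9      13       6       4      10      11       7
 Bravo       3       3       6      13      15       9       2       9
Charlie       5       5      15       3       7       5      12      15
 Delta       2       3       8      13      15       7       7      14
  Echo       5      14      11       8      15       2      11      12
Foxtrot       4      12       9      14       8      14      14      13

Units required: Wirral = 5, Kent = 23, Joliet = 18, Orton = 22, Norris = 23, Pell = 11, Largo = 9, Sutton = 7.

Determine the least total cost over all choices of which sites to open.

For any fixed open set, each post office goes to its cheapest open site; total = fixed + service.
{Alpha, Delta}: Wirral→Delta 2·5=10, Kent→Delta 3·23=69, Joliet→Delta 8·18=144, Orton→Alpha 6·22=132, Norris→Alpha 4·23=92, Pell→Delta 7·11=77, Largo→Delta 7·9=63, Sutton→Alpha 7·7=49. Service 636; fixed 343; total 979.
{Alpha, Bravo}: service 582 + fixed 398 = 980
{Alpha}: Wirral→Alpha 9·5=45, Kent→Alpha 9·23=207, Joliet→Alpha 13·18=234, Orton→Alpha 6·22=132, Norris→Alpha 4·23=92, Pell→Alpha 10·11=110, Largo→Alpha 11·9=99, Sutton→Alpha 7·7=49. Service 968; fixed 133; total 1101.
{Alpha, Bravo, Charlie, Delta, Echo, Foxtrot}: service 434 + fixed 1569 = 2003
No other subset beats 979.

Minimum total cost: 979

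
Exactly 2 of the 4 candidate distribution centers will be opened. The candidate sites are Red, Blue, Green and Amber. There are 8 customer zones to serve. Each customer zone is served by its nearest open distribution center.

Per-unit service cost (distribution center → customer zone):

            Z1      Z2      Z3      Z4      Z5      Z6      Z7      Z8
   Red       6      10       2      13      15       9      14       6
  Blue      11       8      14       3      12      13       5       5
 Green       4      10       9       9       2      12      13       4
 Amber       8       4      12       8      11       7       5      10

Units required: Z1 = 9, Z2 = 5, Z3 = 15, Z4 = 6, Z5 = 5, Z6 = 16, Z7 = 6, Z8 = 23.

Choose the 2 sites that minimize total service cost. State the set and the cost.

With exactly 2 open, each customer zone uses its cheapest among the chosen.
{Green, Amber}: Z1→Green 4·9=36, Z2→Amber 4·5=20, Z3→Green 9·15=135, Z4→Amber 8·6=48, Z5→Green 2·5=10, Z6→Amber 7·16=112, Z7→Amber 5·6=30, Z8→Green 4·23=92. Service cost 483.
{Red, Amber}: service cost 487
{Red, Blue}: service cost 491
Among all 6 size-2 choices, {Green, Amber} is lowest.

Choose Green and Amber; total service cost 483.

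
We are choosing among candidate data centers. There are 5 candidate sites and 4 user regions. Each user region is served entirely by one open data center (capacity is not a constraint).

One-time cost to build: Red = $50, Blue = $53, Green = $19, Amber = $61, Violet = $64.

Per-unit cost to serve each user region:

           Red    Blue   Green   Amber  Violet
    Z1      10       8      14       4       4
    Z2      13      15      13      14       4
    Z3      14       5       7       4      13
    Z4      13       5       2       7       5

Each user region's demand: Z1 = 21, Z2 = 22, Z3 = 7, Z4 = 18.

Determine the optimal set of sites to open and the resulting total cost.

Open Green and Violet; minimum total cost 340.

For any fixed open set, each user region goes to its cheapest open site; total = fixed + service.
{Green, Violet}: Z1→Violet 4·21=84, Z2→Violet 4·22=88, Z3→Green 7·7=49, Z4→Green 2·18=36. Service 257; fixed 83; total 340.
{Blue, Green, Violet}: service 243 + fixed 136 = 379
{Green, Amber, Violet}: Z1→Amber 4·21=84, Z2→Violet 4·22=88, Z3→Amber 4·7=28, Z4→Green 2·18=36. Service 236; fixed 144; total 380.
{Red, Blue, Green, Amber, Violet}: service 236 + fixed 247 = 483
No other subset beats 340.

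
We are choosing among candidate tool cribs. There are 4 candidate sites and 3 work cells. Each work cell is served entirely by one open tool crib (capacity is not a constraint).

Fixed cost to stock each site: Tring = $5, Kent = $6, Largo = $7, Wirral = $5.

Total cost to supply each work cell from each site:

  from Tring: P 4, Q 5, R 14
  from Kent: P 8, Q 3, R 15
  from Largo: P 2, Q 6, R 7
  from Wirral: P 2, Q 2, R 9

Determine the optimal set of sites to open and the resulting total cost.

Open Wirral only; minimum total cost 18.

For any fixed open set, each work cell goes to its cheapest open site; total = fixed + service.
{Wirral}: P→Wirral 2, Q→Wirral 2, R→Wirral 9. Service 13; fixed 5; total 18.
{Largo}: P→Largo 2, Q→Largo 6, R→Largo 7. Service 15; fixed 7; total 22.
{Tring, Wirral}: P→Wirral 2, Q→Wirral 2, R→Wirral 9. Service 13; fixed 10; total 23.
{Tring, Kent, Largo, Wirral}: P→Largo 2, Q→Wirral 2, R→Largo 7. Service 11; fixed 23; total 34.
No other subset beats 18.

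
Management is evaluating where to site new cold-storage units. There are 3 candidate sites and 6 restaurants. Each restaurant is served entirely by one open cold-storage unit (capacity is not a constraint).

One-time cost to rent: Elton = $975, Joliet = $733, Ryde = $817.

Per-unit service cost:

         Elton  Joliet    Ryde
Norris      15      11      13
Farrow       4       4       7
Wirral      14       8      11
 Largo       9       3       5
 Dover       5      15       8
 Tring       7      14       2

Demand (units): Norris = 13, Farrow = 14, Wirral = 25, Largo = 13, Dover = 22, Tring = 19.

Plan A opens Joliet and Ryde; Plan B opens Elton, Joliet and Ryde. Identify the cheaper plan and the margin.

Plan A: {Joliet, Ryde}: Norris→Joliet 11·13=143, Farrow→Joliet 4·14=56, Wirral→Joliet 8·25=200, Largo→Joliet 3·13=39, Dover→Ryde 8·22=176, Tring→Ryde 2·19=38. Service 652; fixed 1550; total 2202.
Plan B: {Elton, Joliet, Ryde}: Norris→Joliet 11·13=143, Farrow→Elton 4·14=56, Wirral→Joliet 8·25=200, Largo→Joliet 3·13=39, Dover→Elton 5·22=110, Tring→Ryde 2·19=38. Service 586; fixed 2525; total 3111.
Difference: |2202 − 3111| = 909.

Plan A is cheaper by 909.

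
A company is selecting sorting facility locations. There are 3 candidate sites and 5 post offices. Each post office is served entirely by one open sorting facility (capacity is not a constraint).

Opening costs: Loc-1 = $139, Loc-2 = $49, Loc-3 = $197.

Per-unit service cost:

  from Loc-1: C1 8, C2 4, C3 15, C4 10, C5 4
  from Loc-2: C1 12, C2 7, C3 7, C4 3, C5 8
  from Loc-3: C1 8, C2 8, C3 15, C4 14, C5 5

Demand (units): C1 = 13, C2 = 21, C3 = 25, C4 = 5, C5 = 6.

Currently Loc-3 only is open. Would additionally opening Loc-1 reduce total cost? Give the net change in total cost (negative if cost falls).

Current service cost with {Loc-3}: 747.
Adding Loc-1: each post office re-picks its cheapest; new service cost 637, saving 110.
Extra fixed cost: 139. Net change = 139 − 110 = 29.
(Totals: 944 → 973.)

No — net change +29 (cost rises by 29).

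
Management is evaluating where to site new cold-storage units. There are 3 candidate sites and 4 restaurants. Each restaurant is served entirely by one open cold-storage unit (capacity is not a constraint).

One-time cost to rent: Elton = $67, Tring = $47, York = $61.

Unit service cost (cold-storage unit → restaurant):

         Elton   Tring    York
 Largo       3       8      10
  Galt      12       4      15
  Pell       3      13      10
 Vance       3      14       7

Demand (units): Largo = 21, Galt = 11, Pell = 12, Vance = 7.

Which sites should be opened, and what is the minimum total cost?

Open Elton and Tring; minimum total cost 278.

For any fixed open set, each restaurant goes to its cheapest open site; total = fixed + service.
{Elton, Tring}: Largo→Elton 3·21=63, Galt→Tring 4·11=44, Pell→Elton 3·12=36, Vance→Elton 3·7=21. Service 164; fixed 114; total 278.
{Elton}: Largo→Elton 3·21=63, Galt→Elton 12·11=132, Pell→Elton 3·12=36, Vance→Elton 3·7=21. Service 252; fixed 67; total 319.
{Elton, Tring, York}: Largo→Elton 3·21=63, Galt→Tring 4·11=44, Pell→Elton 3·12=36, Vance→Elton 3·7=21. Service 164; fixed 175; total 339.
{Tring}: Largo→Tring 8·21=168, Galt→Tring 4·11=44, Pell→Tring 13·12=156, Vance→Tring 14·7=98. Service 466; fixed 47; total 513.
No other subset beats 278.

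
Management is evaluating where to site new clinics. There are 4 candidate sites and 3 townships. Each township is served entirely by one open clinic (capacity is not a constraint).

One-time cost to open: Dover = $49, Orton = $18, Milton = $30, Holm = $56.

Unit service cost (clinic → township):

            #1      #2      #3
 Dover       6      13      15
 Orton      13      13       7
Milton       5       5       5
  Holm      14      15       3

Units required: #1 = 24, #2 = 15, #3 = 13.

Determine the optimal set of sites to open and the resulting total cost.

Open Milton only; minimum total cost 290.

For any fixed open set, each township goes to its cheapest open site; total = fixed + service.
{Milton}: #1→Milton 5·24=120, #2→Milton 5·15=75, #3→Milton 5·13=65. Service 260; fixed 30; total 290.
{Orton, Milton}: #1→Milton 5·24=120, #2→Milton 5·15=75, #3→Milton 5·13=65. Service 260; fixed 48; total 308.
{Milton, Holm}: service 234 + fixed 86 = 320
{Dover, Orton, Milton, Holm}: service 234 + fixed 153 = 387
No other subset beats 290.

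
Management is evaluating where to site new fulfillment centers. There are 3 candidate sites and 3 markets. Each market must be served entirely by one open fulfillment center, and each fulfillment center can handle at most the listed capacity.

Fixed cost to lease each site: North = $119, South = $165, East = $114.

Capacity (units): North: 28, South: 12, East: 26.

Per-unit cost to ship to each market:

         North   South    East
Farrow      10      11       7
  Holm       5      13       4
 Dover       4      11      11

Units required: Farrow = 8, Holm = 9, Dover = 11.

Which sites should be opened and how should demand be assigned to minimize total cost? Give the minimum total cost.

Open {North}: Farrow→North 10·8=80, Holm→North 5·9=45, Dover→North 4·11=44.
Loads: North carries 28/28. Service 169; fixed 119; total 288.
Next best feasible plan costs 369.

Minimum total cost: 288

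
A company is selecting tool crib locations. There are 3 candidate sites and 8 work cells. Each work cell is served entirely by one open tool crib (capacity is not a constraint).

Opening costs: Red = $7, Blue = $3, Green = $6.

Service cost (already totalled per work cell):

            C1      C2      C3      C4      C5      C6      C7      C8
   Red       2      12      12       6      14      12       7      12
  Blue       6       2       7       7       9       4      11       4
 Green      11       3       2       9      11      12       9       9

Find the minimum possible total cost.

Minimum total cost: 51

For any fixed open set, each work cell goes to its cheapest open site; total = fixed + service.
{Red, Blue}: C1→Red 2, C2→Blue 2, C3→Blue 7, C4→Red 6, C5→Blue 9, C6→Blue 4, C7→Red 7, C8→Blue 4. Service 41; fixed 10; total 51.
{Red, Blue, Green}: C1→Red 2, C2→Blue 2, C3→Green 2, C4→Red 6, C5→Blue 9, C6→Blue 4, C7→Red 7, C8→Blue 4. Service 36; fixed 16; total 52.
{Blue, Green}: C1→Blue 6, C2→Blue 2, C3→Green 2, C4→Blue 7, C5→Blue 9, C6→Blue 4, C7→Green 9, C8→Blue 4. Service 43; fixed 9; total 52.
{Blue}: service 50 + fixed 3 = 53
(All 7 nonempty subsets were checked; Red and Blue is lowest.)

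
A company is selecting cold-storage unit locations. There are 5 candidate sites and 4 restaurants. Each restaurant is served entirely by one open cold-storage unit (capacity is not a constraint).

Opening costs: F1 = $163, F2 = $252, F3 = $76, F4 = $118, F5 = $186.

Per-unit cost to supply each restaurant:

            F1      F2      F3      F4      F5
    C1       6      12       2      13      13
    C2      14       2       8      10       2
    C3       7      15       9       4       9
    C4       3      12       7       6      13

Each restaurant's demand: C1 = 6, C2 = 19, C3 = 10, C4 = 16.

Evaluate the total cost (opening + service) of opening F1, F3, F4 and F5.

Total cost: 681

Each restaurant is assigned to its cheapest site among the open ones.
{F1, F3, F4, F5}: C1→F3 2·6=12, C2→F5 2·19=38, C3→F4 4·10=40, C4→F1 3·16=48. Service 138; fixed 543; total 681.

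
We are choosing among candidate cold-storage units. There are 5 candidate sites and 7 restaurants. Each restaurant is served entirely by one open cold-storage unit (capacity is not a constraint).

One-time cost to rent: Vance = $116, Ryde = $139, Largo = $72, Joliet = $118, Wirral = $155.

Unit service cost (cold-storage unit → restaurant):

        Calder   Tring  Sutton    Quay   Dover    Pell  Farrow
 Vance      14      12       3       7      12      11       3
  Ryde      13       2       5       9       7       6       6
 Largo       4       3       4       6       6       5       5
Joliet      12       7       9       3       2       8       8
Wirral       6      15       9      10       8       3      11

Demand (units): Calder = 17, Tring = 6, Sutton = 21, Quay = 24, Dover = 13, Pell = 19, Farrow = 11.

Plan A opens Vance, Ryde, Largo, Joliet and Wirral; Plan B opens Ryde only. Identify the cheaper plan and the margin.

Plan A is cheaper by 33.

Plan A: {Vance, Ryde, Largo, Joliet, Wirral}: Calder→Largo 4·17=68, Tring→Ryde 2·6=12, Sutton→Vance 3·21=63, Quay→Joliet 3·24=72, Dover→Joliet 2·13=26, Pell→Wirral 3·19=57, Farrow→Vance 3·11=33. Service 331; fixed 600; total 931.
Plan B: {Ryde}: Calder→Ryde 13·17=221, Tring→Ryde 2·6=12, Sutton→Ryde 5·21=105, Quay→Ryde 9·24=216, Dover→Ryde 7·13=91, Pell→Ryde 6·19=114, Farrow→Ryde 6·11=66. Service 825; fixed 139; total 964.
Difference: |931 − 964| = 33.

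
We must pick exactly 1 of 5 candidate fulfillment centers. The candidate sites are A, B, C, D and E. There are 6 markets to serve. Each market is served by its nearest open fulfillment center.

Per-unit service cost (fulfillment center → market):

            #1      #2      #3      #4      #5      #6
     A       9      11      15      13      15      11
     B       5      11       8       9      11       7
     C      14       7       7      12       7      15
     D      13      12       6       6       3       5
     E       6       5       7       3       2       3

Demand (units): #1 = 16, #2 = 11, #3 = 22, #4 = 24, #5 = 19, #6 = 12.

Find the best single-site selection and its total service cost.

With exactly 1 open, each market uses its cheapest among the chosen.
{E}: #1→E 6·16=96, #2→E 5·11=55, #3→E 7·22=154, #4→E 3·24=72, #5→E 2·19=38, #6→E 3·12=36. Service cost 451.
{D}: service cost 733
{B}: service cost 886
Among all 5 size-1 choices, {E} is lowest.

Choose E only; total service cost 451.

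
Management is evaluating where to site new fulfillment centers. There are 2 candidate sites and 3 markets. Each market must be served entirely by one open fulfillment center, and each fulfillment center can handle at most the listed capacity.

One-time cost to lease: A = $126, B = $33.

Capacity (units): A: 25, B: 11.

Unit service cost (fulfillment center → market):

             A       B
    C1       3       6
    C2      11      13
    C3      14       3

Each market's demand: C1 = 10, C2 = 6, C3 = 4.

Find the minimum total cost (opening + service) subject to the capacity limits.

Open {A, B}: C1→A 3·10=30, C2→A 11·6=66, C3→B 3·4=12.
Loads: A carries 16/25, B carries 4/11. Service 108; fixed 159; total 267.
Next best feasible plan costs 278.

Minimum total cost: 267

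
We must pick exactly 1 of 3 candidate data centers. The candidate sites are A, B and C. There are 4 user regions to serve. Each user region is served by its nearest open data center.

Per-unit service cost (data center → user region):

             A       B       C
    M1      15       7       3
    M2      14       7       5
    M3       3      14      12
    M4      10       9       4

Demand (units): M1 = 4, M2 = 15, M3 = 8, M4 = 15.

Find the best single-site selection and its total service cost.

With exactly 1 open, each user region uses its cheapest among the chosen.
{C}: M1→C 3·4=12, M2→C 5·15=75, M3→C 12·8=96, M4→C 4·15=60. Service cost 243.
{B}: service cost 380
{A}: service cost 444
Among all 3 size-1 choices, {C} is lowest.

Choose C only; total service cost 243.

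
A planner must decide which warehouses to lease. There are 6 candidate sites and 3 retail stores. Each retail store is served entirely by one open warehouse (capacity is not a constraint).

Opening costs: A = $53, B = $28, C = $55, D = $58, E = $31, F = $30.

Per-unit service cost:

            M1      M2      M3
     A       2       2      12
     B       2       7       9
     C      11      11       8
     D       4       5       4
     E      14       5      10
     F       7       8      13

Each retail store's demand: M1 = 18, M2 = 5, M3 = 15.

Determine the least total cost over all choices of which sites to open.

Minimum total cost: 207

For any fixed open set, each retail store goes to its cheapest open site; total = fixed + service.
{B, D}: M1→B 2·18=36, M2→D 5·5=25, M3→D 4·15=60. Service 121; fixed 86; total 207.
{D}: M1→D 4·18=72, M2→D 5·5=25, M3→D 4·15=60. Service 157; fixed 58; total 215.
{A, D}: M1→A 2·18=36, M2→A 2·5=10, M3→D 4·15=60. Service 106; fixed 111; total 217.
{A, B, C, D, E, F}: M1→A 2·18=36, M2→A 2·5=10, M3→D 4·15=60. Service 106; fixed 255; total 361.
No other subset beats 207.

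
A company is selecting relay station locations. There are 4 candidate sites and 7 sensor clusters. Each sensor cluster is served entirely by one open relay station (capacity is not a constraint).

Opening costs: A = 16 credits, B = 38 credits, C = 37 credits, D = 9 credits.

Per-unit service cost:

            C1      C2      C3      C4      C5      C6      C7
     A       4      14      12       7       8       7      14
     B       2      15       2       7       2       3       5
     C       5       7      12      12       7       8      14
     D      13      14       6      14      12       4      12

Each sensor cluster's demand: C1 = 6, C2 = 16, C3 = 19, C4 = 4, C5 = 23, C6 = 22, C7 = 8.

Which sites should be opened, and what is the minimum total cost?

For any fixed open set, each sensor cluster goes to its cheapest open site; total = fixed + service.
{B, C}: C1→B 2·6=12, C2→C 7·16=112, C3→B 2·19=38, C4→B 7·4=28, C5→B 2·23=46, C6→B 3·22=66, C7→B 5·8=40. Service 342; fixed 75; total 417.
{B, C, D}: C1→B 2·6=12, C2→C 7·16=112, C3→B 2·19=38, C4→B 7·4=28, C5→B 2·23=46, C6→B 3·22=66, C7→B 5·8=40. Service 342; fixed 84; total 426.
{A, B, C}: service 342 + fixed 91 = 433
{A, B, C, D}: C1→B 2·6=12, C2→C 7·16=112, C3→B 2·19=38, C4→A 7·4=28, C5→B 2·23=46, C6→B 3·22=66, C7→B 5·8=40. Service 342; fixed 100; total 442.
No other subset beats 417.

Open B and C; minimum total cost 417.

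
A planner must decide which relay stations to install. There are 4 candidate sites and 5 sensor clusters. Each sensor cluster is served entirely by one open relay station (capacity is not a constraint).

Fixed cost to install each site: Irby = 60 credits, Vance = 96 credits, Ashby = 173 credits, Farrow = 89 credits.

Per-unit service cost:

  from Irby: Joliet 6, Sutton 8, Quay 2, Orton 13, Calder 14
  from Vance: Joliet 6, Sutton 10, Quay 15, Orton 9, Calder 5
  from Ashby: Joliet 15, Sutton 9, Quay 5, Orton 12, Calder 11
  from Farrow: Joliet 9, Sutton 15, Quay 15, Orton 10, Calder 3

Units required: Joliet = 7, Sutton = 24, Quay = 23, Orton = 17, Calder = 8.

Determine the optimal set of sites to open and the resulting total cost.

Open Irby and Farrow; minimum total cost 623.

For any fixed open set, each sensor cluster goes to its cheapest open site; total = fixed + service.
{Irby, Farrow}: Joliet→Irby 6·7=42, Sutton→Irby 8·24=192, Quay→Irby 2·23=46, Orton→Farrow 10·17=170, Calder→Farrow 3·8=24. Service 474; fixed 149; total 623.
{Irby, Vance}: Joliet→Irby 6·7=42, Sutton→Irby 8·24=192, Quay→Irby 2·23=46, Orton→Vance 9·17=153, Calder→Vance 5·8=40. Service 473; fixed 156; total 629.
{Irby}: service 613 + fixed 60 = 673
{Irby, Vance, Ashby, Farrow}: service 457 + fixed 418 = 875
(All 15 nonempty subsets were checked; Irby and Farrow is lowest.)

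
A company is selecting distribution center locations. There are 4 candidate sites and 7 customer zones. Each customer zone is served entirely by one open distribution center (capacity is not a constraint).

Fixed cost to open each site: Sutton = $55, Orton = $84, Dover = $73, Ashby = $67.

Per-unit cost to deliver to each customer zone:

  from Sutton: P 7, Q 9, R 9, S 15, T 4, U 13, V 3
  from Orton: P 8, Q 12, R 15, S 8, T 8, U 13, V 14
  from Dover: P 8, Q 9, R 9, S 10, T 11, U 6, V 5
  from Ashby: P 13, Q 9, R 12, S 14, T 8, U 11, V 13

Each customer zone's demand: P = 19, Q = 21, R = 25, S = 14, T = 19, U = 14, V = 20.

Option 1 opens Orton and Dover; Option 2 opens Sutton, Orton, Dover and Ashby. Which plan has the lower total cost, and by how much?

Option 1: {Orton, Dover}: P→Orton 8·19=152, Q→Dover 9·21=189, R→Dover 9·25=225, S→Orton 8·14=112, T→Orton 8·19=152, U→Dover 6·14=84, V→Dover 5·20=100. Service 1014; fixed 157; total 1171.
Option 2: {Sutton, Orton, Dover, Ashby}: P→Sutton 7·19=133, Q→Sutton 9·21=189, R→Sutton 9·25=225, S→Orton 8·14=112, T→Sutton 4·19=76, U→Dover 6·14=84, V→Sutton 3·20=60. Service 879; fixed 279; total 1158.
Difference: |1171 − 1158| = 13.

Option 2 is cheaper by 13.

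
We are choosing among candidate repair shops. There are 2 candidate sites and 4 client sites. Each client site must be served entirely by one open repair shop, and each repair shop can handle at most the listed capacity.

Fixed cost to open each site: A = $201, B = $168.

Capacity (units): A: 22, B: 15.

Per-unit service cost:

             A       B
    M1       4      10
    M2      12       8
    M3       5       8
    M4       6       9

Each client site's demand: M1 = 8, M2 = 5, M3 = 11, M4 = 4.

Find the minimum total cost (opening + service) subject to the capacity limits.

Open {A, B}: M1→A 4·8=32, M2→B 8·5=40, M3→A 5·11=55, M4→B 9·4=36.
Loads: A carries 19/22, B carries 9/15. Service 163; fixed 369; total 532.
Next best feasible plan costs 568.

Minimum total cost: 532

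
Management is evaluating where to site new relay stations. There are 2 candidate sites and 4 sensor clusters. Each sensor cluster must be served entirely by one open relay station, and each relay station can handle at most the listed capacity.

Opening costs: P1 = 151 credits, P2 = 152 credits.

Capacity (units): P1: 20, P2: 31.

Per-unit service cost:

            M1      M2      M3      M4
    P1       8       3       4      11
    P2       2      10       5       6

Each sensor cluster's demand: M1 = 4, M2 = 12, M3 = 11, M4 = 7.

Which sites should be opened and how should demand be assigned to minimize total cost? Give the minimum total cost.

Minimum total cost: 444

Open {P1, P2}: M1→P2 2·4=8, M2→P1 3·12=36, M3→P2 5·11=55, M4→P2 6·7=42.
Loads: P1 carries 12/20, P2 carries 22/31. Service 141; fixed 303; total 444.
Next best feasible plan costs 468.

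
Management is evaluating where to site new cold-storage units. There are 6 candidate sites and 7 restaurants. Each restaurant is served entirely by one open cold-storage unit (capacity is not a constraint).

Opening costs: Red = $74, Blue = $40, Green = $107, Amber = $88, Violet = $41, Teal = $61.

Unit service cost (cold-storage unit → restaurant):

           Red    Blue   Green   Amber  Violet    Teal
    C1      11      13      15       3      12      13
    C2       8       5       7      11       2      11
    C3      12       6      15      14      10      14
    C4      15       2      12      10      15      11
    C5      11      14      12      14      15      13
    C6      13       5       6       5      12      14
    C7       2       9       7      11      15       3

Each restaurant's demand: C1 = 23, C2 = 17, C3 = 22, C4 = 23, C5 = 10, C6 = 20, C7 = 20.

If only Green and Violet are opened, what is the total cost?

Total cost: 1334

Each restaurant is assigned to its cheapest site among the open ones.
{Green, Violet}: C1→Violet 12·23=276, C2→Violet 2·17=34, C3→Violet 10·22=220, C4→Green 12·23=276, C5→Green 12·10=120, C6→Green 6·20=120, C7→Green 7·20=140. Service 1186; fixed 148; total 1334.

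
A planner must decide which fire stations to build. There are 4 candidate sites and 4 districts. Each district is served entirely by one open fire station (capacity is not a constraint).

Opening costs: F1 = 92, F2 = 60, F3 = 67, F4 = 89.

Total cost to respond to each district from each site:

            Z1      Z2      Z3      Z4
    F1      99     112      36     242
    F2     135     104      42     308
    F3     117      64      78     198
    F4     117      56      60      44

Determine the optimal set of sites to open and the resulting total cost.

Open F4 only; minimum total cost 366.

For any fixed open set, each district goes to its cheapest open site; total = fixed + service.
{F4}: Z1→F4 117, Z2→F4 56, Z3→F4 60, Z4→F4 44. Service 277; fixed 89; total 366.
{F2, F4}: service 259 + fixed 149 = 408
{F1, F4}: Z1→F1 99, Z2→F4 56, Z3→F1 36, Z4→F4 44. Service 235; fixed 181; total 416.
{F1, F2, F3, F4}: service 235 + fixed 308 = 543
No other subset beats 366.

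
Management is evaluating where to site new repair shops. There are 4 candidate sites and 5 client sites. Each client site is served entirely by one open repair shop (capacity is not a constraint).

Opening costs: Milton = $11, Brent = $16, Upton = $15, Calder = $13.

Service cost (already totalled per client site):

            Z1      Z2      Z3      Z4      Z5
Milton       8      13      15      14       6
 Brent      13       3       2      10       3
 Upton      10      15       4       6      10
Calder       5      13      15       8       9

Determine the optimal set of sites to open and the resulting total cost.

For any fixed open set, each client site goes to its cheapest open site; total = fixed + service.
{Brent}: Z1→Brent 13, Z2→Brent 3, Z3→Brent 2, Z4→Brent 10, Z5→Brent 3. Service 31; fixed 16; total 47.
{Brent, Calder}: service 21 + fixed 29 = 50
{Milton, Brent}: service 26 + fixed 27 = 53
{Milton, Brent, Upton, Calder}: Z1→Calder 5, Z2→Brent 3, Z3→Brent 2, Z4→Upton 6, Z5→Brent 3. Service 19; fixed 55; total 74.
(All 15 nonempty subsets were checked; Brent only is lowest.)

Open Brent only; minimum total cost 47.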